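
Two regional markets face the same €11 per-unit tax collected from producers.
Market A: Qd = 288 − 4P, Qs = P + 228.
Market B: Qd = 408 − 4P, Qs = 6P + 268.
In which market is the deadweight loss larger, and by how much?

Market B, by €96.8.

Market A: pre-tax P* = €12, Q* = 240; post-tax Q = 231.2; deadweight loss = €48.4.
Market B: pre-tax P* = €14, Q* = 352; post-tax Q = 325.6; deadweight loss = €145.2.
Difference: €48.4 vs €145.2 → market B is larger by €96.8.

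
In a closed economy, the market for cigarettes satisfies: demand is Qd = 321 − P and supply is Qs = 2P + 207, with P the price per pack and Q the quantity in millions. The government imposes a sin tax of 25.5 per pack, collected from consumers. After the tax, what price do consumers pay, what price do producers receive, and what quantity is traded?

Without the tax, 321 − P = 2P + 207 gives 3P = 114, so P* = 38 and Q* = 283.
With the tax collected from consumers, demand (in seller-price terms) shifts: Qd = 321 − (P + 25.5).
New equilibrium: consumers pay 55, producers receive 29.5, Q = 266. (Wedge: Pb − Ps = 25.5.)

Consumers pay 55; producers receive 29.5; quantity = 266.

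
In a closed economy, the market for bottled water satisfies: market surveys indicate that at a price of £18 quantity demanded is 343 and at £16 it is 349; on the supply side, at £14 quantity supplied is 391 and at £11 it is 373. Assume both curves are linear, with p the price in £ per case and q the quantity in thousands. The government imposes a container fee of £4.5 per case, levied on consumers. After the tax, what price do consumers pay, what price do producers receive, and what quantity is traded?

Consumers pay £13; producers receive £8.5; quantity = 358.

Demand slope: (349 − 343)/(16 − 18) = -3, so qd = 397 − 3p.
Supply slope: (373 − 391)/(11 − 14) = 6, so qs = 6p + 307.
Before the tax: set 397 − 3p = 6p + 307 → p* = £10, q* = 367.
With the tax collected from consumers, demand (in seller-price terms) shifts: qd = 397 − 3(p + 4.5).
Solving gives q = 358 with consumers paying £13 and producers receiving £8.5 (the £4.5 wedge).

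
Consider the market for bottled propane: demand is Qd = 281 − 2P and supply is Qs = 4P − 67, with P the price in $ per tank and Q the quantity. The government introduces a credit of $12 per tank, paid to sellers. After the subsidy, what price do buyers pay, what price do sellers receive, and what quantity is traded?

Buyers pay $50; sellers receive $62; quantity = 181.

Before the subsidy: set 281 − 2P = 4P − 67 → P* = $58, Q* = 165.
With a per-unit subsidy paid to sellers, each receives P + 12 per unit sold, so supply becomes Qs = 4(P + 12) − 67.
Solving gives Q = 181 with buyers paying $50 and sellers receiving $62 (the $12 wedge).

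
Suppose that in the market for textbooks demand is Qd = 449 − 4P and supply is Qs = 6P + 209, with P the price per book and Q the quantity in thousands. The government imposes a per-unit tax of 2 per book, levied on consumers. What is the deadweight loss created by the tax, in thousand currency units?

Before the tax: set 449 − 4P = 6P + 209 → P* = 24, Q* = 353.
With the tax collected from consumers, demand (in seller-price terms) shifts: Qd = 449 − 4(P + 2).
Solving gives Q = 348.2 with consumers paying 25.2 and sellers receiving 23.2 (the 2 wedge).
Quantity falls by |ΔQ| = |353 − 348.2| = 4.8.
DWL = ½ · t · |ΔQ| = ½ · 2 · 4.8 = 4.8.

Deadweight loss = 4.8 thousand.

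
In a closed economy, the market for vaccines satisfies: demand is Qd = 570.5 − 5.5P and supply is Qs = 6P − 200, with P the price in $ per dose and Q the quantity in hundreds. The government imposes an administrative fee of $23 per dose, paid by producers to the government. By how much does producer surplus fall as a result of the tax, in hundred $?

Without the tax, 570.5 − 5.5P = 6P − 200 gives 11.5P = 770.5, so P* = $67 and Q* = 202.
With the tax collected from producers, supply shifts: Qs = 6(P − 23) − 200.
Solving gives Q = 136 with buyers paying $79 and producers receiving $56 (the $23 wedge).
ΔPS is the trapezoid between Q = 136 and Q = 202 of height $11: ½ · (202 + 136) · 11 = $1859.

Producer surplus falls by $1859 hundred.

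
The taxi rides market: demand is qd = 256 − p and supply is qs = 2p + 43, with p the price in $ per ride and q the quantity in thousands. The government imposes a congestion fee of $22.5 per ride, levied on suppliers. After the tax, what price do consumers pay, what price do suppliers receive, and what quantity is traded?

Consumers pay $86; suppliers receive $63.5; quantity = 170.

Without the tax, 256 − p = 2p + 43 gives 3p = 213, so p* = $71 and q* = 185.
With the tax collected from suppliers, supply shifts: qs = 2(p − 22.5) + 43.
New equilibrium: consumers pay $86, suppliers receive $63.5, q = 170. (Wedge: pb − ps = 22.5.)
The less price-elastic side of the market bears the larger share of a per-unit tax.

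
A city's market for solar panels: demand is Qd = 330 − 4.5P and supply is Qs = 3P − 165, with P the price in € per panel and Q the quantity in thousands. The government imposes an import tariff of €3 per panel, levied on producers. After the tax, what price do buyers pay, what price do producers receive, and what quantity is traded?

Without the tax, 330 − 4.5P = 3P − 165 gives 7.5P = 495, so P* = €66 and Q* = 33.
With the tax collected from producers, supply shifts: Qs = 3(P − 3) − 165.
New equilibrium: buyers pay €67.2, producers receive €64.2, Q = 27.6. (Wedge: Pb − Ps = 3.)
The less price-elastic side of the market bears the larger share of a per-unit tax.

Buyers pay €67.2; producers receive €64.2; quantity = 27.6.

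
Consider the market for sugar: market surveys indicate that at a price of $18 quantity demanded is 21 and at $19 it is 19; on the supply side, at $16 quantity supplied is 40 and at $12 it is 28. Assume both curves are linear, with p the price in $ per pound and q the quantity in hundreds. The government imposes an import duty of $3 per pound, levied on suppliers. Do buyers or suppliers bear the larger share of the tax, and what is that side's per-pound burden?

Buyers bear the larger share: $1.8 per pound.

Demand slope: (19 − 21)/(19 − 18) = -2, so qd = 57 − 2p.
Supply slope: (28 − 40)/(12 − 16) = 3, so qs = 3p − 8.
Without the tax, 57 − 2p = 3p − 8 gives 5p = 65, so p* = $13 and q* = 31.
With the tax collected from suppliers, supply shifts: qs = 3(p − 3) − 8.
New equilibrium: buyers pay $14.8, suppliers receive $11.8, q = 27.4. (Wedge: pb − ps = 3.)
Per-pound burden: buyers $1.8, suppliers $1.2.
Buyers take the larger share because demand is less price-elastic here (demand slope 2 vs supply slope 3).
The less price-elastic side of the market bears the larger share of a per-unit tax.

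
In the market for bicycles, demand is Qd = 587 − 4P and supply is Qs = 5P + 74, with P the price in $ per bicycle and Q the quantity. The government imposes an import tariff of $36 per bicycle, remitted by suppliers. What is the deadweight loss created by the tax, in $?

Without the tax, 587 − 4P = 5P + 74 gives 9P = 513, so P* = $57 and Q* = 359.
With the tax collected from suppliers, supply shifts: Qs = 5(P − 36) + 74.
New equilibrium: consumers pay $77, suppliers receive $41, Q = 279. (Wedge: Pb − Ps = 36.)
Quantity falls by |ΔQ| = |359 − 279| = 80.
DWL = ½ · t · |ΔQ| = ½ · 36 · 80 = $1440.

Deadweight loss = $1440.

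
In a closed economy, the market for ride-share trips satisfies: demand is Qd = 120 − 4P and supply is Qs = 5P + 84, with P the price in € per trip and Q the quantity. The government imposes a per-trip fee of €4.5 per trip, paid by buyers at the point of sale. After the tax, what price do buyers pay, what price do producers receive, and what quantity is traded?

Before the tax: set 120 − 4P = 5P + 84 → P* = €4, Q* = 104.
With the tax collected from buyers, demand (in seller-price terms) shifts: Qd = 120 − 4(P + 4.5).
Solving gives Q = 94 with buyers paying €6.5 and producers receiving €2 (the €4.5 wedge).
The less price-elastic side of the market bears the larger share of a per-unit tax.

Buyers pay €6.5; producers receive €2; quantity = 94.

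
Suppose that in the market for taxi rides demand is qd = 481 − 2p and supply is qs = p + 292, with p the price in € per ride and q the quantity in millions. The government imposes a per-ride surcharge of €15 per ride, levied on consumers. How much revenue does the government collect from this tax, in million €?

Without the tax, 481 − 2p = p + 292 gives 3p = 189, so p* = €63 and q* = 355.
With the tax collected from consumers, demand (in seller-price terms) shifts: qd = 481 − 2(p + 15).
New equilibrium: consumers pay €68, suppliers receive €53, q = 345. (Wedge: pb − ps = 15.)
Revenue = t · Q = 15 · 345 = €5175.

Tax revenue = €5175 million.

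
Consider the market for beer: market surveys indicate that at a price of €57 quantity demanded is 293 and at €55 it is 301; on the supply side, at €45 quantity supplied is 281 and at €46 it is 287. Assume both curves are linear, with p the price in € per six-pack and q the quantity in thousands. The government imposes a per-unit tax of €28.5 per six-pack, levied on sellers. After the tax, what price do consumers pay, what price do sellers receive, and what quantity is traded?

Demand slope: (301 − 293)/(55 − 57) = -4, so qd = 521 − 4p.
Supply slope: (287 − 281)/(46 − 45) = 6, so qs = 6p + 11.
Without the tax, 521 − 4p = 6p + 11 gives 10p = 510, so p* = €51 and q* = 317.
With the tax collected from sellers, supply shifts: qs = 6(p − 28.5) + 11.
Solving gives q = 248.6 with consumers paying €68.1 and sellers receiving €39.6 (the €28.5 wedge).

Consumers pay €68.1; sellers receive €39.6; quantity = 248.6.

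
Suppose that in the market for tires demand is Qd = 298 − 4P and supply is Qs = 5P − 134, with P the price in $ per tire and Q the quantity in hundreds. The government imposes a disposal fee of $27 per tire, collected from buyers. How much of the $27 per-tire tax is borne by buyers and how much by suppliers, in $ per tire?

Buyers bear $15 per tire; suppliers bear $12 per tire.

Without the tax, 298 − 4P = 5P − 134 gives 9P = 432, so P* = $48 and Q* = 106.
With the tax collected from buyers, demand (in seller-price terms) shifts: Qd = 298 − 4(P + 27).
New equilibrium: buyers pay $63, suppliers receive $36, Q = 46. (Wedge: Pb − Ps = 27.)
Burden on buyers: $15; on suppliers: $12. (They sum to $27.)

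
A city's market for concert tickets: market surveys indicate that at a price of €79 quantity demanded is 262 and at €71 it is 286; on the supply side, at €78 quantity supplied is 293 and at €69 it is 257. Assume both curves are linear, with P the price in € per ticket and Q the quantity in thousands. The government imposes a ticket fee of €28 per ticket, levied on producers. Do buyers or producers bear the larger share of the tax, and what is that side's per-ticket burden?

Buyers bear the larger share: €16 per ticket.

Demand slope: (286 − 262)/(71 − 79) = -3, so Qd = 499 − 3P.
Supply slope: (257 − 293)/(69 − 78) = 4, so Qs = 4P − 19.
Before the tax: set 499 − 3P = 4P − 19 → P* = €74, Q* = 277.
With the tax collected from producers, supply shifts: Qs = 4(P − 28) − 19.
Solving gives Q = 229 with buyers paying €90 and producers receiving €62 (the €28 wedge).
Per-ticket burden: buyers €16, producers €12.
Buyers take the larger share because demand is less price-elastic here (demand slope 3 vs supply slope 4).
The less price-elastic side of the market bears the larger share of a per-unit tax.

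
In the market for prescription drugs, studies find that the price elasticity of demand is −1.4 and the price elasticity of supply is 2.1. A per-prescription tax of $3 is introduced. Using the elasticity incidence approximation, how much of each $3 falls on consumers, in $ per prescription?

Incidence ratio: consumers' share ≈ εs / (εs + |εd|) = 2.1 / (2.1 + 1.4) = 0.6.
So consumers bear ≈ 0.6 × $3 = $1.8; suppliers bear $1.2.

Consumers bear ≈ $1.8 per prescription.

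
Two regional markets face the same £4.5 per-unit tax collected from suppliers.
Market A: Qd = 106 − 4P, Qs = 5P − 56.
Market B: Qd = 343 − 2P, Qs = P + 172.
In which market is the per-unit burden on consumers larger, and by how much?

Market A: pre-tax P* = £18, Q* = 34; post-tax Q = 24; per-unit burden on consumers = £2.5.
Market B: pre-tax P* = £57, Q* = 229; post-tax Q = 226; per-unit burden on consumers = £1.5.
Difference: £2.5 vs £1.5 → market A is larger by £1.

Market A, by £1.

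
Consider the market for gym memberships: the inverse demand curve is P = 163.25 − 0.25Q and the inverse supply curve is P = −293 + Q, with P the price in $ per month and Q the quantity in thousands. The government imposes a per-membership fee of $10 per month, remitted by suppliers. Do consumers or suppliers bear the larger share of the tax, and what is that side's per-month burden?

Rewrite in direct form: Qd = 653 − 4P and Qs = P + 293.
Before the tax: set 653 − 4P = P + 293 → P* = $72, Q* = 365.
With the tax collected from suppliers, supply shifts: Qs = (P − 10) + 293.
Solving gives Q = 357 with consumers paying $74 and suppliers receiving $64 (the $10 wedge).
Per-month burden: consumers $2, suppliers $8.
Suppliers take the larger share because supply is less price-elastic here (demand slope 4 vs supply slope 1).

Suppliers bear the larger share: $8 per month.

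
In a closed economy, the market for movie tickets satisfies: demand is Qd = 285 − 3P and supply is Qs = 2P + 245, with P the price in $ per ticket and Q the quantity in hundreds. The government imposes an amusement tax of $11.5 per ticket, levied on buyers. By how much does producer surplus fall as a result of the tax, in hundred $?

Producer surplus falls by $1753.29 hundred.

Without the tax, 285 − 3P = 2P + 245 gives 5P = 40, so P* = $8 and Q* = 261.
With the tax collected from buyers, demand (in seller-price terms) shifts: Qd = 285 − 3(P + 11.5).
New equilibrium: buyers pay $12.6, suppliers receive $1.1, Q = 247.2. (Wedge: Pb − Ps = 11.5.)
ΔPS is the trapezoid between Q = 247.2 and Q = 261 of height $6.9: ½ · (261 + 247.2) · 6.9 = $1753.29.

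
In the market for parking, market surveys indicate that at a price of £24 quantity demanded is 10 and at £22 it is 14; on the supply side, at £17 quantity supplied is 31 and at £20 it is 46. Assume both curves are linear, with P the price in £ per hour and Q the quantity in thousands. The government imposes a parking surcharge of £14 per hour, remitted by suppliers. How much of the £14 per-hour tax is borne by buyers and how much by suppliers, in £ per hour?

Buyers bear £10 per hour; suppliers bear £4 per hour.

Demand slope: (14 − 10)/(22 − 24) = -2, so Qd = 58 − 2P.
Supply slope: (46 − 31)/(20 − 17) = 5, so Qs = 5P − 54.
Without the tax, 58 − 2P = 5P − 54 gives 7P = 112, so P* = £16 and Q* = 26.
With the tax collected from suppliers, supply shifts: Qs = 5(P − 14) − 54.
Solving gives Q = 6 with buyers paying £26 and suppliers receiving £12 (the £14 wedge).
Burden on buyers: £10; on suppliers: £4. (They sum to £14.)
The less price-elastic side of the market bears the larger share of a per-unit tax.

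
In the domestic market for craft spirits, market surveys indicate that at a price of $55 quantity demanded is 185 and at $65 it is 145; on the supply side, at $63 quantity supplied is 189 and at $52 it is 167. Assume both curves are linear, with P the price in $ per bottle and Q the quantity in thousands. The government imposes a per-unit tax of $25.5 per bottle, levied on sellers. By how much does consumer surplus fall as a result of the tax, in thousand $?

Demand slope: (145 − 185)/(65 − 55) = -4, so Qd = 405 − 4P.
Supply slope: (167 − 189)/(52 − 63) = 2, so Qs = 2P + 63.
Without the tax, 405 − 4P = 2P + 63 gives 6P = 342, so P* = $57 and Q* = 177.
With the tax collected from sellers, supply shifts: Qs = 2(P − 25.5) + 63.
New equilibrium: consumers pay $65.5, sellers receive $40, Q = 143. (Wedge: Pb − Ps = 25.5.)
ΔCS is the trapezoid between Q = 143 and Q = 177 of height $8.5: ½ · (177 + 143) · 8.5 = $1360.

Consumer surplus falls by $1360 thousand.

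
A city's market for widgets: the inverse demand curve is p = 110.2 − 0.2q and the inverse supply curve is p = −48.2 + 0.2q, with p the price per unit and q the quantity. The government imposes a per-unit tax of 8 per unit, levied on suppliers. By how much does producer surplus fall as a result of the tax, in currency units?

Producer surplus falls by 1544.

Inverting to q(p) form: qd = 551 − 5p; qs = 5p + 241.
Before the tax: set 551 − 5p = 5p + 241 → p* = 31, q* = 396.
With the tax collected from suppliers, supply shifts: qs = 5(p − 8) + 241.
New equilibrium: buyers pay 35, suppliers receive 27, q = 376. (Wedge: pb − ps = 8.)
ΔPS is the trapezoid between Q = 376 and Q = 396 of height 4: ½ · (396 + 376) · 4 = 1544.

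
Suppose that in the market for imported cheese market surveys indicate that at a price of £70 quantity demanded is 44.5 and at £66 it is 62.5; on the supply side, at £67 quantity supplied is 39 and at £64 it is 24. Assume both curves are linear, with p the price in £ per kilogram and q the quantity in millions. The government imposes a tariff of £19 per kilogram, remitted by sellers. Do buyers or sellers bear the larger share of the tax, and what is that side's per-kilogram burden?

Buyers bear the larger share: £10 per kilogram.

Demand slope: (62.5 − 44.5)/(66 − 70) = -4.5, so qd = 359.5 − 4.5p.
Supply slope: (24 − 39)/(64 − 67) = 5, so qs = 5p − 296.
Before the tax: set 359.5 − 4.5p = 5p − 296 → p* = £69, q* = 49.
With the tax collected from sellers, supply shifts: qs = 5(p − 19) − 296.
New equilibrium: buyers pay £79, sellers receive £60, q = 4. (Wedge: pb − ps = 19.)
Per-kilogram burden: buyers £10, sellers £9.
Buyers take the larger share because demand is less price-elastic here (demand slope 4.5 vs supply slope 5).
The less price-elastic side of the market bears the larger share of a per-unit tax.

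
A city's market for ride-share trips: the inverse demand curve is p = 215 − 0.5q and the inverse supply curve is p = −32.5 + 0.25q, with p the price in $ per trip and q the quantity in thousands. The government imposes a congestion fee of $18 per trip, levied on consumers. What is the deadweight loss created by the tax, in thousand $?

Inverting to q(p) form: qd = 430 − 2p; qs = 4p + 130.
Without the tax, 430 − 2p = 4p + 130 gives 6p = 300, so p* = $50 and q* = 330.
With the tax collected from consumers, demand (in seller-price terms) shifts: qd = 430 − 2(p + 18).
Solving gives q = 306 with consumers paying $62 and producers receiving $44 (the $18 wedge).
Quantity falls by |ΔQ| = |330 − 306| = 24.
DWL = ½ · t · |ΔQ| = ½ · 18 · 24 = $216.

Deadweight loss = $216 thousand.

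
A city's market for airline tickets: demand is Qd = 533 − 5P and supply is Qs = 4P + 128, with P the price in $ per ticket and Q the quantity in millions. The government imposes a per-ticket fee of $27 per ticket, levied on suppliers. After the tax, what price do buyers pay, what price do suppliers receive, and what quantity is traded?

Without the tax, 533 − 5P = 4P + 128 gives 9P = 405, so P* = $45 and Q* = 308.
With the tax collected from suppliers, supply shifts: Qs = 4(P − 27) + 128.
Solving gives Q = 248 with buyers paying $57 and suppliers receiving $30 (the $27 wedge).

Buyers pay $57; suppliers receive $30; quantity = 248.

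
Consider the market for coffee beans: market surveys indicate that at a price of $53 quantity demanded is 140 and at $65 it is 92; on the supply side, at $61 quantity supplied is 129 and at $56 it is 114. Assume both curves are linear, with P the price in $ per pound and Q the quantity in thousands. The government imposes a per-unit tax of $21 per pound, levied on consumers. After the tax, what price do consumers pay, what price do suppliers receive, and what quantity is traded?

Consumers pay $67; suppliers receive $46; quantity = 84.

Demand slope: (92 − 140)/(65 − 53) = -4, so Qd = 352 − 4P.
Supply slope: (114 − 129)/(56 − 61) = 3, so Qs = 3P − 54.
Without the tax, 352 − 4P = 3P − 54 gives 7P = 406, so P* = $58 and Q* = 120.
With the tax collected from consumers, demand (in seller-price terms) shifts: Qd = 352 − 4(P + 21).
New equilibrium: consumers pay $67, suppliers receive $46, Q = 84. (Wedge: Pb − Ps = 21.)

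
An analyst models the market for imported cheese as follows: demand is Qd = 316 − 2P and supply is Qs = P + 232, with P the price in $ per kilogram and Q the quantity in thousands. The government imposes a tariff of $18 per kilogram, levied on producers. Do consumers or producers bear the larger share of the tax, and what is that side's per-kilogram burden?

Producers bear the larger share: $12 per kilogram.

Without the tax, 316 − 2P = P + 232 gives 3P = 84, so P* = $28 and Q* = 260.
With the tax collected from producers, supply shifts: Qs = (P − 18) + 232.
Solving gives Q = 248 with consumers paying $34 and producers receiving $16 (the $18 wedge).
Per-kilogram burden: consumers $6, producers $12.
Producers take the larger share because supply is less price-elastic here (demand slope 2 vs supply slope 1).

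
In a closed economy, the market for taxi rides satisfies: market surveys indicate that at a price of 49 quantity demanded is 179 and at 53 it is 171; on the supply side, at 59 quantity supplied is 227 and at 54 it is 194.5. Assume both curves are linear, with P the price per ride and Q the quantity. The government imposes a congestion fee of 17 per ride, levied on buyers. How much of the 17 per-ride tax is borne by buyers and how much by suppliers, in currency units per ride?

Demand slope: (171 − 179)/(53 − 49) = -2, so Qd = 277 − 2P.
Supply slope: (194.5 − 227)/(54 − 59) = 6.5, so Qs = 6.5P − 156.5.
Before the tax: set 277 − 2P = 6.5P − 156.5 → P* = 51, Q* = 175.
With the tax collected from buyers, demand (in seller-price terms) shifts: Qd = 277 − 2(P + 17).
New equilibrium: buyers pay 64, suppliers receive 47, Q = 149. (Wedge: Pb − Ps = 17.)
Burden on buyers: 13; on suppliers: 4. (They sum to 17.)
The less price-elastic side of the market bears the larger share of a per-unit tax.

Buyers bear 13 per ride; suppliers bear 4 per ride.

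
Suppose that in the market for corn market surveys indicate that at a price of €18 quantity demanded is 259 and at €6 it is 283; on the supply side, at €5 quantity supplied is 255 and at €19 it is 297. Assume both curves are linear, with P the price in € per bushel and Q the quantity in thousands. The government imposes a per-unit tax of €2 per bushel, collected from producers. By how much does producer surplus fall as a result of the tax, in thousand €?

Demand slope: (283 − 259)/(6 − 18) = -2, so Qd = 295 − 2P.
Supply slope: (297 − 255)/(19 − 5) = 3, so Qs = 3P + 240.
Without the tax, 295 − 2P = 3P + 240 gives 5P = 55, so P* = €11 and Q* = 273.
With the tax collected from producers, supply shifts: Qs = 3(P − 2) + 240.
New equilibrium: buyers pay €12.2, producers receive €10.2, Q = 270.6. (Wedge: Pb − Ps = 2.)
ΔPS is the trapezoid between Q = 270.6 and Q = 273 of height €0.8: ½ · (273 + 270.6) · 0.8 = €217.44.

Producer surplus falls by €217.44 thousand.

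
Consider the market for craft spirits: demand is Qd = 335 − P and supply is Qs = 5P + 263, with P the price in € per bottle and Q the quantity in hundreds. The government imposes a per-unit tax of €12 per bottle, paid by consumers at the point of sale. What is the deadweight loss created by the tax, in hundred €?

Without the tax, 335 − P = 5P + 263 gives 6P = 72, so P* = €12 and Q* = 323.
With the tax collected from consumers, demand (in seller-price terms) shifts: Qd = 335 − (P + 12).
New equilibrium: consumers pay €22, sellers receive €10, Q = 313. (Wedge: Pb − Ps = 12.)
Quantity falls by |ΔQ| = |323 − 313| = 10.
DWL = ½ · t · |ΔQ| = ½ · 12 · 10 = €60.

Deadweight loss = €60 hundred.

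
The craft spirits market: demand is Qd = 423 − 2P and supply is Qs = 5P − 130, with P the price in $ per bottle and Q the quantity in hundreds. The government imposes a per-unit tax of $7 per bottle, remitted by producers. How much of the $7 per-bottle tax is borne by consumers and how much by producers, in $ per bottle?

Without the tax, 423 − 2P = 5P − 130 gives 7P = 553, so P* = $79 and Q* = 265.
With the tax collected from producers, supply shifts: Qs = 5(P − 7) − 130.
Solving gives Q = 255 with consumers paying $84 and producers receiving $77 (the $7 wedge).
Burden on consumers: $5; on producers: $2. (They sum to $7.)

Consumers bear $5 per bottle; producers bear $2 per bottle.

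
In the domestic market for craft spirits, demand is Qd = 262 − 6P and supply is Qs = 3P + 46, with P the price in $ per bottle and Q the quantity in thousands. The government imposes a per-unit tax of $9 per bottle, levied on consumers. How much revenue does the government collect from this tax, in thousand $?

Tax revenue = $900 thousand.

Without the tax, 262 − 6P = 3P + 46 gives 9P = 216, so P* = $24 and Q* = 118.
With the tax collected from consumers, demand (in seller-price terms) shifts: Qd = 262 − 6(P + 9).
New equilibrium: consumers pay $27, producers receive $18, Q = 100. (Wedge: Pb − Ps = 9.)
Revenue = t · Q = 9 · 100 = $900.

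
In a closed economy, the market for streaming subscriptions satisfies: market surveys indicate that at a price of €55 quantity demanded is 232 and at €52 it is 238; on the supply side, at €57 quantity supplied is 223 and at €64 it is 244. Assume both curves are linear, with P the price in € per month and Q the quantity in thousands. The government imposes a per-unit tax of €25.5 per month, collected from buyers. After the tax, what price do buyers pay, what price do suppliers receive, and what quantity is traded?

Demand slope: (238 − 232)/(52 − 55) = -2, so Qd = 342 − 2P.
Supply slope: (244 − 223)/(64 − 57) = 3, so Qs = 3P + 52.
Before the tax: set 342 − 2P = 3P + 52 → P* = €58, Q* = 226.
With the tax collected from buyers, demand (in seller-price terms) shifts: Qd = 342 − 2(P + 25.5).
New equilibrium: buyers pay €73.3, suppliers receive €47.8, Q = 195.4. (Wedge: Pb − Ps = 25.5.)
The less price-elastic side of the market bears the larger share of a per-unit tax.

Buyers pay €73.3; suppliers receive €47.8; quantity = 195.4.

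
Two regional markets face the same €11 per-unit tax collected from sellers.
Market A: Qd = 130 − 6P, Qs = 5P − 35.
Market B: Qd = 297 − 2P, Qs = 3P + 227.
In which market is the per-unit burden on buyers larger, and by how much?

Market A: pre-tax P* = €15, Q* = 40; post-tax Q = 10; per-unit burden on buyers = €5.
Market B: pre-tax P* = €14, Q* = 269; post-tax Q = 255.8; per-unit burden on buyers = €6.6.
Difference: €5 vs €6.6 → market B is larger by €1.6.

Market B, by €1.6.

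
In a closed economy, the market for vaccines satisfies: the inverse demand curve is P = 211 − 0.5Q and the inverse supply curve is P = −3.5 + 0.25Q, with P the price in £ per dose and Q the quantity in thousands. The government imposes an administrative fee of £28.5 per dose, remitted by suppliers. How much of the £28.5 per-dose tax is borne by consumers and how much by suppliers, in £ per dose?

Consumers bear £19 per dose; suppliers bear £9.5 per dose.

Inverting to Q(P) form: Qd = 422 − 2P; Qs = 4P + 14.
Before the tax: set 422 − 2P = 4P + 14 → P* = £68, Q* = 286.
With the tax collected from suppliers, supply shifts: Qs = 4(P − 28.5) + 14.
New equilibrium: consumers pay £87, suppliers receive £58.5, Q = 248. (Wedge: Pb − Ps = 28.5.)
Burden on consumers: £19; on suppliers: £9.5. (They sum to £28.5.)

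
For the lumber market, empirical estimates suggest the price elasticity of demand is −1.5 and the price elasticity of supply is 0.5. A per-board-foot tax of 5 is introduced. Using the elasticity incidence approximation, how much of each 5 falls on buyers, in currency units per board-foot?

Incidence ratio: buyers' share ≈ εs / (εs + |εd|) = 0.5 / (0.5 + 1.5) = 0.25.
So buyers bear ≈ 0.25 × 5 = 1.25; sellers bear 3.75.

Buyers bear ≈ 1.25 per board-foot.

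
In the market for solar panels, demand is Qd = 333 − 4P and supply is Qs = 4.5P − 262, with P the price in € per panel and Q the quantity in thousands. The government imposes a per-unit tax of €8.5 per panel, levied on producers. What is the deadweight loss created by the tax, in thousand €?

Deadweight loss = €76.5 thousand.

Before the tax: set 333 − 4P = 4.5P − 262 → P* = €70, Q* = 53.
With the tax collected from producers, supply shifts: Qs = 4.5(P − 8.5) − 262.
New equilibrium: consumers pay €74.5, producers receive €66, Q = 35. (Wedge: Pb − Ps = 8.5.)
Quantity falls by |ΔQ| = |53 − 35| = 18.
DWL = ½ · t · |ΔQ| = ½ · 8.5 · 18 = €76.5.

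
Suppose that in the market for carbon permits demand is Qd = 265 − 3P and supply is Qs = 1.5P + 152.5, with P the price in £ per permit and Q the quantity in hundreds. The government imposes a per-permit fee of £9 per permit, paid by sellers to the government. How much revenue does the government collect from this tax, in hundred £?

Before the tax: set 265 − 3P = 1.5P + 152.5 → P* = £25, Q* = 190.
With the tax collected from sellers, supply shifts: Qs = 1.5(P − 9) + 152.5.
Solving gives Q = 181 with buyers paying £28 and sellers receiving £19 (the £9 wedge).
Revenue = t · Q = 9 · 181 = £1629.

Tax revenue = £1629 hundred.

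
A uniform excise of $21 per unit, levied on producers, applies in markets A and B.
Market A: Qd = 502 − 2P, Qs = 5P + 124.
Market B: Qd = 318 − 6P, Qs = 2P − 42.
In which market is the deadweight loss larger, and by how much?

Market B, by $15.75.

Market A: pre-tax P* = $54, Q* = 394; post-tax Q = 364; deadweight loss = $315.
Market B: pre-tax P* = $45, Q* = 48; post-tax Q = 16.5; deadweight loss = $330.75.
Difference: $315 vs $330.75 → market B is larger by $15.75.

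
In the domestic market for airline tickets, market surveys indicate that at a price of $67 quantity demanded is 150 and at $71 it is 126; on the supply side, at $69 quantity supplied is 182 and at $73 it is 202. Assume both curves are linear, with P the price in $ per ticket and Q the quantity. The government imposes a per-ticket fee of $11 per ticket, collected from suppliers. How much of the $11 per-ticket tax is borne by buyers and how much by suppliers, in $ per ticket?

Buyers bear $5 per ticket; suppliers bear $6 per ticket.

Demand slope: (126 − 150)/(71 − 67) = -6, so Qd = 552 − 6P.
Supply slope: (202 − 182)/(73 − 69) = 5, so Qs = 5P − 163.
Without the tax, 552 − 6P = 5P − 163 gives 11P = 715, so P* = $65 and Q* = 162.
With the tax collected from suppliers, supply shifts: Qs = 5(P − 11) − 163.
Solving gives Q = 132 with buyers paying $70 and suppliers receiving $59 (the $11 wedge).
Burden on buyers: $5; on suppliers: $6. (They sum to $11.)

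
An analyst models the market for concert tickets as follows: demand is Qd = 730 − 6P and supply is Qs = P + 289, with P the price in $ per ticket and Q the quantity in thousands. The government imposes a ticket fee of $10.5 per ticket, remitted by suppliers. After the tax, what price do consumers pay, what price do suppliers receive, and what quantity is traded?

Consumers pay $64.5; suppliers receive $54; quantity = 343.

Without the tax, 730 − 6P = P + 289 gives 7P = 441, so P* = $63 and Q* = 352.
With the tax collected from suppliers, supply shifts: Qs = (P − 10.5) + 289.
New equilibrium: consumers pay $64.5, suppliers receive $54, Q = 343. (Wedge: Pb − Ps = 10.5.)
The less price-elastic side of the market bears the larger share of a per-unit tax.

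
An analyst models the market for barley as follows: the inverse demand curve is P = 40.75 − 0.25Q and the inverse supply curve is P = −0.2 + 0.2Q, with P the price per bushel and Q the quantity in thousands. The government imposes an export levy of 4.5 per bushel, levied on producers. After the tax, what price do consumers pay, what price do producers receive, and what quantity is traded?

Consumers pay 20.5; producers receive 16; quantity = 81.

Rewrite in direct form: Qd = 163 − 4P and Qs = 5P + 1.
Before the tax: set 163 − 4P = 5P + 1 → P* = 18, Q* = 91.
With the tax collected from producers, supply shifts: Qs = 5(P − 4.5) + 1.
New equilibrium: consumers pay 20.5, producers receive 16, Q = 81. (Wedge: Pb − Ps = 4.5.)
The less price-elastic side of the market bears the larger share of a per-unit tax.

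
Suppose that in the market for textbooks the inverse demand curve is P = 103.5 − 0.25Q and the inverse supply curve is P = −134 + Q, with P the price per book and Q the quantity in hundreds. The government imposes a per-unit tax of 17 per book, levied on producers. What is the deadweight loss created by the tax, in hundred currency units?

Rewrite in direct form: Qd = 414 − 4P and Qs = P + 134.
Before the tax: set 414 − 4P = P + 134 → P* = 56, Q* = 190.
With the tax collected from producers, supply shifts: Qs = (P − 17) + 134.
Solving gives Q = 176.4 with consumers paying 59.4 and producers receiving 42.4 (the 17 wedge).
Quantity falls by |ΔQ| = |190 − 176.4| = 13.6.
DWL = ½ · t · |ΔQ| = ½ · 17 · 13.6 = 115.6.

Deadweight loss = 115.6 hundred.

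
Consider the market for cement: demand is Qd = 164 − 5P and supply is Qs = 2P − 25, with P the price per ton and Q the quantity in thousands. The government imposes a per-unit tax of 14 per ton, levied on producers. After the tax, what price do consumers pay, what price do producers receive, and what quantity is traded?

Without the tax, 164 − 5P = 2P − 25 gives 7P = 189, so P* = 27 and Q* = 29.
With the tax collected from producers, supply shifts: Qs = 2(P − 14) − 25.
Solving gives Q = 9 with consumers paying 31 and producers receiving 17 (the 14 wedge).

Consumers pay 31; producers receive 17; quantity = 9.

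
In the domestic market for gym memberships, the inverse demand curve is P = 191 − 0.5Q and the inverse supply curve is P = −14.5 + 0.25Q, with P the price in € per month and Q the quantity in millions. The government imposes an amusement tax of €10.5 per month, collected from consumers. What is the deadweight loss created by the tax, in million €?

Deadweight loss = €73.5 million.

Rewrite in direct form: Qd = 382 − 2P and Qs = 4P + 58.
Without the tax, 382 − 2P = 4P + 58 gives 6P = 324, so P* = €54 and Q* = 274.
With the tax collected from consumers, demand (in seller-price terms) shifts: Qd = 382 − 2(P + 10.5).
New equilibrium: consumers pay €61, sellers receive €50.5, Q = 260. (Wedge: Pb − Ps = 10.5.)
Quantity falls by |ΔQ| = |274 − 260| = 14.
DWL = ½ · t · |ΔQ| = ½ · 10.5 · 14 = €73.5.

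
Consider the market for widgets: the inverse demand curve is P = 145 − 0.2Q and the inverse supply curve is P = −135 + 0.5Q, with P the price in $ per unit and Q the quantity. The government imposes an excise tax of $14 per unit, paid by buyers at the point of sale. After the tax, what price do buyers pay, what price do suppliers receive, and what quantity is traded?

Buyers pay $69; suppliers receive $55; quantity = 380.

Inverting to Q(P) form: Qd = 725 − 5P; Qs = 2P + 270.
Without the tax, 725 − 5P = 2P + 270 gives 7P = 455, so P* = $65 and Q* = 400.
With the tax collected from buyers, demand (in seller-price terms) shifts: Qd = 725 − 5(P + 14).
New equilibrium: buyers pay $69, suppliers receive $55, Q = 380. (Wedge: Pb − Ps = 14.)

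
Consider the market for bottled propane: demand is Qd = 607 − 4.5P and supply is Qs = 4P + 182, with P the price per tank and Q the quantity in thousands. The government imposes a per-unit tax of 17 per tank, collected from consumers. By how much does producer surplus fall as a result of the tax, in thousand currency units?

Producer surplus falls by 3276 thousand.

Without the tax, 607 − 4.5P = 4P + 182 gives 8.5P = 425, so P* = 50 and Q* = 382.
With the tax collected from consumers, demand (in seller-price terms) shifts: Qd = 607 − 4.5(P + 17).
Solving gives Q = 346 with consumers paying 58 and suppliers receiving 41 (the 17 wedge).
ΔPS is the trapezoid between Q = 346 and Q = 382 of height 9: ½ · (382 + 346) · 9 = 3276.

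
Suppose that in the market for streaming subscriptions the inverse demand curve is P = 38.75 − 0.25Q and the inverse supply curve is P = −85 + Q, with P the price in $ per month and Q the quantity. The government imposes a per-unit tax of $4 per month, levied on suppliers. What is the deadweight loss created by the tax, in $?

Deadweight loss = $6.4.

Inverting to Q(P) form: Qd = 155 − 4P; Qs = P + 85.
Before the tax: set 155 − 4P = P + 85 → P* = $14, Q* = 99.
With the tax collected from suppliers, supply shifts: Qs = (P − 4) + 85.
Solving gives Q = 95.8 with consumers paying $14.8 and suppliers receiving $10.8 (the $4 wedge).
Quantity falls by |ΔQ| = |99 − 95.8| = 3.2.
DWL = ½ · t · |ΔQ| = ½ · 4 · 3.2 = $6.4.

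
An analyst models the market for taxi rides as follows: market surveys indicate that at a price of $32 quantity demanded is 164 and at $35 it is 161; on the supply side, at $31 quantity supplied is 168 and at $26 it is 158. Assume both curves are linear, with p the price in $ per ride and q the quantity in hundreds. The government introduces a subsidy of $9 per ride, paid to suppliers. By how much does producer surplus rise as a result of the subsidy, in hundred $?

Producer surplus rises by $507 hundred.

Demand slope: (161 − 164)/(35 − 32) = -1, so qd = 196 − p.
Supply slope: (158 − 168)/(26 − 31) = 2, so qs = 2p + 106.
Before the subsidy: set 196 − p = 2p + 106 → p* = $30, q* = 166.
With a per-unit subsidy paid to suppliers, each receives p + 9 per unit sold, so supply becomes qs = 2(p + 9) + 106.
Solving gives q = 172 with consumers paying $24 and suppliers receiving $33 (the $9 wedge).
ΔPS is the trapezoid between Q = 172 and Q = 166 of height $3: ½ · (166 + 172) · 3 = $507.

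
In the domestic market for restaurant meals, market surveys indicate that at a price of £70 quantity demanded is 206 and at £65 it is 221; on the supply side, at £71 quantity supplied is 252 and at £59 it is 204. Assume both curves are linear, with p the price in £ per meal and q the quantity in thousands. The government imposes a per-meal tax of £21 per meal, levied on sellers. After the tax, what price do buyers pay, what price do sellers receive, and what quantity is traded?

Buyers pay £76; sellers receive £55; quantity = 188.

Demand slope: (221 − 206)/(65 − 70) = -3, so qd = 416 − 3p.
Supply slope: (204 − 252)/(59 − 71) = 4, so qs = 4p − 32.
Without the tax, 416 − 3p = 4p − 32 gives 7p = 448, so p* = £64 and q* = 224.
With the tax collected from sellers, supply shifts: qs = 4(p − 21) − 32.
New equilibrium: buyers pay £76, sellers receive £55, q = 188. (Wedge: pb − ps = 21.)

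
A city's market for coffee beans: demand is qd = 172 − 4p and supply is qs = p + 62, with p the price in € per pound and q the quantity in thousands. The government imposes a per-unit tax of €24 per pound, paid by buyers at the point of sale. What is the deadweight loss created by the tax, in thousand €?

Before the tax: set 172 − 4p = p + 62 → p* = €22, q* = 84.
With the tax collected from buyers, demand (in seller-price terms) shifts: qd = 172 − 4(p + 24).
Solving gives q = 64.8 with buyers paying €26.8 and suppliers receiving €2.8 (the €24 wedge).
Quantity falls by |ΔQ| = |84 − 64.8| = 19.2.
DWL = ½ · t · |ΔQ| = ½ · 24 · 19.2 = €230.4.

Deadweight loss = €230.4 thousand.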